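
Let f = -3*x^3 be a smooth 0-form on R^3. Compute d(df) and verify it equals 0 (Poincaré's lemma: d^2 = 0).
d(df) = 0

Step 1: df = sum_i (∂f/∂x_i) dx_i = (-9*x^2) dx + (0) dy + (0) dz.
Step 2: Apply d again. Using the 1-form formula, the coefficient of dx ∧ dy in d(df) is ∂^2 f/∂x ∂y - ∂^2 f/∂y ∂x = (0) - (0) = 0 (equality of mixed partials for smooth f).
Similarly for dx ∧ dz and dy ∧ dz — all coefficients vanish. So d(df) = 0.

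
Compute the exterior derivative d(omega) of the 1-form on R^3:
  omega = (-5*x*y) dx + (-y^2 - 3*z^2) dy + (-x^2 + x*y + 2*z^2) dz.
d(omega) = (5*x) dx ∧ dy + (-2*x + y) dx ∧ dz + (x + 6*z) dy ∧ dz

For a 1-form omega = sum_i f_i dx_i, the exterior derivative is
  d(omega) = sum_{i < j} (∂f_j/∂x_i - ∂f_i/∂x_j) dx_i ∧ dx_j.
  coefficient of dx ∧ dy: ∂f_2/∂x - ∂f_1/∂y = ∂(-y^2 - 3*z^2)/∂x - ∂(-5*x*y)/∂y = 5*x
  coefficient of dx ∧ dz: ∂f_3/∂x - ∂f_1/∂z = ∂(-x^2 + x*y + 2*z^2)/∂x - ∂(-5*x*y)/∂z = -2*x + y
  coefficient of dy ∧ dz: ∂f_3/∂y - ∂f_2/∂z = ∂(-x^2 + x*y + 2*z^2)/∂y - ∂(-y^2 - 3*z^2)/∂z = x + 6*z
Assembling: d(omega) = (5*x) dx ∧ dy + (-2*x + y) dx ∧ dz + (x + 6*z) dy ∧ dz.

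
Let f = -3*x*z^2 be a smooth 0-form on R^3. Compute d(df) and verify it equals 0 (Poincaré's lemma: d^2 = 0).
d(df) = 0

Step 1: df = sum_i (∂f/∂x_i) dx_i = (-3*z^2) dx + (0) dy + (-6*x*z) dz.
Step 2: Apply d again. Using the 1-form formula, the coefficient of dx ∧ dy in d(df) is ∂^2 f/∂x ∂y - ∂^2 f/∂y ∂x = (0) - (0) = 0 (equality of mixed partials for smooth f).
Similarly for dx ∧ dz and dy ∧ dz — all coefficients vanish. So d(df) = 0.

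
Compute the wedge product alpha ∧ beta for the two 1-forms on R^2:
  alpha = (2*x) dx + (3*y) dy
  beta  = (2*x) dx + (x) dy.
alpha ∧ beta = (2*x*(x - 3*y)) dx ∧ dy

Distribute the wedge, using dx_i ∧ dx_j = -dx_j ∧ dx_i and dx_i ∧ dx_i = 0. For each pair (i, j) with i < j, the coefficient of dx_i ∧ dx_j in alpha ∧ beta is (alpha_i * beta_j - alpha_j * beta_i). Collecting: alpha ∧ beta = (2*x*(x - 3*y)) dx ∧ dy.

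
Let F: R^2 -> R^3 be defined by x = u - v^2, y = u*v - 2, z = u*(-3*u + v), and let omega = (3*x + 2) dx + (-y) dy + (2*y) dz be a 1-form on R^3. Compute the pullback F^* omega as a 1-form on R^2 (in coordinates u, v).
F^* omega = (-12*u^2*v + u*v^2 + 27*u - 3*v^2 - 2*v + 2) du + (u^2*v - 6*u*v - 2*u + 6*v^3 - 4*v) dv

Using F^*(f dg) = (f ∘ F) d(g ∘ F), substitute each coordinate x_i by F_i(u, v) in f_i, and replace dx_i by d F_i = (∂F_i/∂u) du + (∂F_i/∂v) dv.
  For the x component: f_1(F) = 3*u - 3*v^2 + 2; d F_1 = (1) du + (-2*v) dv
  For the y component: f_2(F) = -u*v + 2; d F_2 = (v) du + (u) dv
  For the z component: f_3(F) = 2*u*v - 4; d F_3 = (-6*u + v) du + (u) dv
Combining and collecting du, dv coefficients:
  coeff of du: -12*u^2*v + u*v^2 + 27*u - 3*v^2 - 2*v + 2
  coeff of dv: u^2*v - 6*u*v - 2*u + 6*v^3 - 4*v
F^* omega = (-12*u^2*v + u*v^2 + 27*u - 3*v^2 - 2*v + 2) du + (u^2*v - 6*u*v - 2*u + 6*v^3 - 4*v) dv.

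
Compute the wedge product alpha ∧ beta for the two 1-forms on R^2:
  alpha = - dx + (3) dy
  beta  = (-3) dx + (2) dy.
alpha ∧ beta = (7) dx ∧ dy

Distribute the wedge, using dx_i ∧ dx_j = -dx_j ∧ dx_i and dx_i ∧ dx_i = 0. For each pair (i, j) with i < j, the coefficient of dx_i ∧ dx_j in alpha ∧ beta is (alpha_i * beta_j - alpha_j * beta_i). Collecting: alpha ∧ beta = (7) dx ∧ dy.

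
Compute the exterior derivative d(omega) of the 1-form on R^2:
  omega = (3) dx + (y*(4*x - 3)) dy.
d(omega) = (4*y) dx ∧ dy

For a 1-form omega = sum_i f_i dx_i, the exterior derivative is
  d(omega) = sum_{i < j} (∂f_j/∂x_i - ∂f_i/∂x_j) dx_i ∧ dx_j.
  coefficient of dx ∧ dy: ∂f_2/∂x - ∂f_1/∂y = ∂(y*(4*x - 3))/∂x - ∂(3)/∂y = 4*y
Assembling: d(omega) = (4*y) dx ∧ dy.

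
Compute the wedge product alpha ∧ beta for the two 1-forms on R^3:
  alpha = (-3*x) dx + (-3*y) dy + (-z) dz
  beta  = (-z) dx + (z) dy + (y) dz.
alpha ∧ beta = (-3*z*(x + y)) dx ∧ dy + (-3*x*y - z^2) dx ∧ dz + (-3*y^2 + z^2) dy ∧ dz

Distribute the wedge, using dx_i ∧ dx_j = -dx_j ∧ dx_i and dx_i ∧ dx_i = 0. For each pair (i, j) with i < j, the coefficient of dx_i ∧ dx_j in alpha ∧ beta is (alpha_i * beta_j - alpha_j * beta_i). Collecting: alpha ∧ beta = (-3*z*(x + y)) dx ∧ dy + (-3*x*y - z^2) dx ∧ dz + (-3*y^2 + z^2) dy ∧ dz.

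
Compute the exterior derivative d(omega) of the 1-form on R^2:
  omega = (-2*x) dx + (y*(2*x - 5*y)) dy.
d(omega) = (2*y) dx ∧ dy

For a 1-form omega = sum_i f_i dx_i, the exterior derivative is
  d(omega) = sum_{i < j} (∂f_j/∂x_i - ∂f_i/∂x_j) dx_i ∧ dx_j.
  coefficient of dx ∧ dy: ∂f_2/∂x - ∂f_1/∂y = ∂(y*(2*x - 5*y))/∂x - ∂(-2*x)/∂y = 2*y
Assembling: d(omega) = (2*y) dx ∧ dy.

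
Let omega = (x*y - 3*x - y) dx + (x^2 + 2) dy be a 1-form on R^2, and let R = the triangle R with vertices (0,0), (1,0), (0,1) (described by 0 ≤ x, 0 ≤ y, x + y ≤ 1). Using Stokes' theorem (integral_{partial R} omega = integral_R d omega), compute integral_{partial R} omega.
integral_(partial R) omega = 2/3

Stokes: integral_partial_R omega = integral_R d omega with d omega = (∂Q/∂x - ∂P/∂y) dx ∧ dy.
  ∂Q/∂x = 2*x
  ∂P/∂y = x - 1
  integrand = ∂Q/∂x - ∂P/∂y = x + 1.
Integrating over R: integral_0^1 integral_0^{1-x} (x + 1) dy dx = 2/3.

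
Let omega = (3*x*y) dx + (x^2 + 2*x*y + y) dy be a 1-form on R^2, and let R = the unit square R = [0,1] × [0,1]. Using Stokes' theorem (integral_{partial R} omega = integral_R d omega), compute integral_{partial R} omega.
integral_(partial R) omega = 1/2

Stokes: integral_partial_R omega = integral_R d omega with d omega = (∂Q/∂x - ∂P/∂y) dx ∧ dy.
  ∂Q/∂x = 2*x + 2*y
  ∂P/∂y = 3*x
  integrand = ∂Q/∂x - ∂P/∂y = -x + 2*y.
Integrating over R: integral_0^1 integral_0^1 (-x + 2*y) dx dy = 1/2.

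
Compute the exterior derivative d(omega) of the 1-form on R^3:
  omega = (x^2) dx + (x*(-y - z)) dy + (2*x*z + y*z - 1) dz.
d(omega) = (-y - z) dx ∧ dy + (2*z) dx ∧ dz + (x + z) dy ∧ dz

For a 1-form omega = sum_i f_i dx_i, the exterior derivative is
  d(omega) = sum_{i < j} (∂f_j/∂x_i - ∂f_i/∂x_j) dx_i ∧ dx_j.
  coefficient of dx ∧ dy: ∂f_2/∂x - ∂f_1/∂y = ∂(x*(-y - z))/∂x - ∂(x^2)/∂y = -y - z
  coefficient of dx ∧ dz: ∂f_3/∂x - ∂f_1/∂z = ∂(2*x*z + y*z - 1)/∂x - ∂(x^2)/∂z = 2*z
  coefficient of dy ∧ dz: ∂f_3/∂y - ∂f_2/∂z = ∂(2*x*z + y*z - 1)/∂y - ∂(x*(-y - z))/∂z = x + z
Assembling: d(omega) = (-y - z) dx ∧ dy + (2*z) dx ∧ dz + (x + z) dy ∧ dz.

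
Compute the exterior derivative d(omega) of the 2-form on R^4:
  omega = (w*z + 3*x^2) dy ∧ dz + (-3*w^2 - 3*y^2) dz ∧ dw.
d(omega) = (6*x) dx ∧ dy ∧ dz + (-6*y + z) dy ∧ dz ∧ dw

For a 2-form omega = sum_{i<j} g_{ij} dx_i ∧ dx_j, the exterior derivative is
  d(omega) = sum_{i<j} d(g_{ij}) ∧ dx_i ∧ dx_j = sum_{i<j, k} (∂g_{ij}/∂x_k) dx_k ∧ dx_i ∧ dx_j.
Expand each term, using dx_k ∧ dx_i ∧ dx_j = sgn(permutation) dx_{(a)} ∧ dx_{(b)} ∧ dx_{(c)} with (a < b < c) sorted:
  d(w*z + 3*x^2) includes (∂/∂x)(w*z + 3*x^2) dx = (6*x) dx, which multiplied by dy ∧ dz gives (6*x) dx ∧ dy ∧ dz
  d(w*z + 3*x^2) includes (∂/∂w)(w*z + 3*x^2) dw = (z) dw, which multiplied by dy ∧ dz gives (z) dy ∧ dz ∧ dw
  d(-3*w^2 - 3*y^2) includes (∂/∂y)(-3*w^2 - 3*y^2) dy = (-6*y) dy, which multiplied by dz ∧ dw gives (-6*y) dy ∧ dz ∧ dw
Collecting like 3-forms: d(omega) = (6*x) dx ∧ dy ∧ dz + (-6*y + z) dy ∧ dz ∧ dw.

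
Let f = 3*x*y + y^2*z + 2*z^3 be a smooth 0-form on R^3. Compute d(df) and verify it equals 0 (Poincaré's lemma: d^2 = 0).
d(df) = 0

Step 1: df = sum_i (∂f/∂x_i) dx_i = (3*y) dx + (3*x + 2*y*z) dy + (y^2 + 6*z^2) dz.
Step 2: Apply d again. Using the 1-form formula, the coefficient of dx ∧ dy in d(df) is ∂^2 f/∂x ∂y - ∂^2 f/∂y ∂x = (3) - (3) = 0 (equality of mixed partials for smooth f).
Similarly for dx ∧ dz and dy ∧ dz — all coefficients vanish. So d(df) = 0.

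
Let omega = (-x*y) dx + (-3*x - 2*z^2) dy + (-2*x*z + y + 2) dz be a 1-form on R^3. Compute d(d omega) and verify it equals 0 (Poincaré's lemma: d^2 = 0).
d(d omega) = 0

Step 1: d omega = sum_{i<j} (∂f_j/∂x_i - ∂f_i/∂x_j) dx_i ∧ dx_j:
  coeff of dx ∧ dy: x - 3
  coeff of dx ∧ dz: -2*z
  coeff of dy ∧ dz: 4*z + 1
Step 2: Apply d again to each 2-form coefficient. The only possible 3-form in R^3 is dx ∧ dy ∧ dz, with coefficient
  ∂(coeff of dy∧dz)/∂x - ∂(coeff of dx∧dz)/∂y + ∂(coeff of dx∧dy)/∂z
  = ∂/∂x (4*z + 1) - ∂/∂y (-2*z) + ∂/∂z (x - 3).
Each of these terms simplifies to sums of mixed partials that cancel in pairs. The result is 0 (by equality of mixed partials for smooth functions — Schwarz / Clairaut).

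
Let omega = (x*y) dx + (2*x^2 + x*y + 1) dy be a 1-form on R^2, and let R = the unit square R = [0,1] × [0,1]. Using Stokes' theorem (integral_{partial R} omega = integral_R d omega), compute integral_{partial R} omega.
integral_(partial R) omega = 2

Stokes: integral_partial_R omega = integral_R d omega with d omega = (∂Q/∂x - ∂P/∂y) dx ∧ dy.
  ∂Q/∂x = 4*x + y
  ∂P/∂y = x
  integrand = ∂Q/∂x - ∂P/∂y = 3*x + y.
Integrating over R: integral_0^1 integral_0^1 (3*x + y) dx dy = 2.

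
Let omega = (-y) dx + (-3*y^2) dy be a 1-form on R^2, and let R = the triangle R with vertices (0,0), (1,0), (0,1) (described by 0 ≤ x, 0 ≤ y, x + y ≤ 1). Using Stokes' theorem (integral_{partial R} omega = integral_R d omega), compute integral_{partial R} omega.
integral_(partial R) omega = 1/2

Stokes: integral_partial_R omega = integral_R d omega with d omega = (∂Q/∂x - ∂P/∂y) dx ∧ dy.
  ∂Q/∂x = 0
  ∂P/∂y = -1
  integrand = ∂Q/∂x - ∂P/∂y = 1.
Integrating over R: integral_0^1 integral_0^{1-x} (1) dy dx = 1/2.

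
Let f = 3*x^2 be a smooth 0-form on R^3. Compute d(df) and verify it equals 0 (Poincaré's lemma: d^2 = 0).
d(df) = 0

Step 1: df = sum_i (∂f/∂x_i) dx_i = (6*x) dx + (0) dy + (0) dz.
Step 2: Apply d again. Using the 1-form formula, the coefficient of dx ∧ dy in d(df) is ∂^2 f/∂x ∂y - ∂^2 f/∂y ∂x = (0) - (0) = 0 (equality of mixed partials for smooth f).
Similarly for dx ∧ dz and dy ∧ dz — all coefficients vanish. So d(df) = 0.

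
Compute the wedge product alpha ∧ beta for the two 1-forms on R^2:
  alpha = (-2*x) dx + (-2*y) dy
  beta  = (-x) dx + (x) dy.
alpha ∧ beta = (-2*x*(x + y)) dx ∧ dy

Distribute the wedge, using dx_i ∧ dx_j = -dx_j ∧ dx_i and dx_i ∧ dx_i = 0. For each pair (i, j) with i < j, the coefficient of dx_i ∧ dx_j in alpha ∧ beta is (alpha_i * beta_j - alpha_j * beta_i). Collecting: alpha ∧ beta = (-2*x*(x + y)) dx ∧ dy.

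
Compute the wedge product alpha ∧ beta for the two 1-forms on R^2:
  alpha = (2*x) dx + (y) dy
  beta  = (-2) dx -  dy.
alpha ∧ beta = (-2*x + 2*y) dx ∧ dy

Distribute the wedge, using dx_i ∧ dx_j = -dx_j ∧ dx_i and dx_i ∧ dx_i = 0. For each pair (i, j) with i < j, the coefficient of dx_i ∧ dx_j in alpha ∧ beta is (alpha_i * beta_j - alpha_j * beta_i). Collecting: alpha ∧ beta = (-2*x + 2*y) dx ∧ dy.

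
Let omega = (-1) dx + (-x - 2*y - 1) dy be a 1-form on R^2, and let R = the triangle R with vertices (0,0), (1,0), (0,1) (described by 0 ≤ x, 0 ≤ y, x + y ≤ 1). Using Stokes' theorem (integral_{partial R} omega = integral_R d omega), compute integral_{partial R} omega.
integral_(partial R) omega = -1/2

Stokes: integral_partial_R omega = integral_R d omega with d omega = (∂Q/∂x - ∂P/∂y) dx ∧ dy.
  ∂Q/∂x = -1
  ∂P/∂y = 0
  integrand = ∂Q/∂x - ∂P/∂y = -1.
Integrating over R: integral_0^1 integral_0^{1-x} (-1) dy dx = -1/2.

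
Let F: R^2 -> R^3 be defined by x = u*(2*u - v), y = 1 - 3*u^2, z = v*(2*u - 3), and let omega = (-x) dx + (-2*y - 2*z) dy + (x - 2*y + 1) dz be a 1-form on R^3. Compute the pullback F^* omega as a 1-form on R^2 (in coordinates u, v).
F^* omega = (-44*u^3 + 46*u^2*v - 3*u*v^2 - 36*u*v + 12*u - 2*v) du + (18*u^3 - 3*u^2*v - 24*u^2 + 3*u*v - 2*u + 3) dv

Using F^*(f dg) = (f ∘ F) d(g ∘ F), substitute each coordinate x_i by F_i(u, v) in f_i, and replace dx_i by d F_i = (∂F_i/∂u) du + (∂F_i/∂v) dv.
  For the x component: f_1(F) = u*(-2*u + v); d F_1 = (4*u - v) du + (-u) dv
  For the y component: f_2(F) = 6*u^2 - 4*u*v + 6*v - 2; d F_2 = (-6*u) du + (0) dv
  For the z component: f_3(F) = 8*u^2 - u*v - 1; d F_3 = (2*v) du + (2*u - 3) dv
Combining and collecting du, dv coefficients:
  coeff of du: -44*u^3 + 46*u^2*v - 3*u*v^2 - 36*u*v + 12*u - 2*v
  coeff of dv: 18*u^3 - 3*u^2*v - 24*u^2 + 3*u*v - 2*u + 3
F^* omega = (-44*u^3 + 46*u^2*v - 3*u*v^2 - 36*u*v + 12*u - 2*v) du + (18*u^3 - 3*u^2*v - 24*u^2 + 3*u*v - 2*u + 3) dv.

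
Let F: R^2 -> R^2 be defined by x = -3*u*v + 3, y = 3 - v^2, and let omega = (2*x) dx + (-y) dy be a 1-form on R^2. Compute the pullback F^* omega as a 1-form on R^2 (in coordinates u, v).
F^* omega = (18*v*(u*v - 1)) du + (18*u^2*v - 18*u - 2*v^3 + 6*v) dv

Using F^*(f dg) = (f ∘ F) d(g ∘ F), substitute each coordinate x_i by F_i(u, v) in f_i, and replace dx_i by d F_i = (∂F_i/∂u) du + (∂F_i/∂v) dv.
  For the x component: f_1(F) = -6*u*v + 6; d F_1 = (-3*v) du + (-3*u) dv
  For the y component: f_2(F) = v^2 - 3; d F_2 = (0) du + (-2*v) dv
Combining and collecting du, dv coefficients:
  coeff of du: 18*v*(u*v - 1)
  coeff of dv: 18*u^2*v - 18*u - 2*v^3 + 6*v
F^* omega = (18*v*(u*v - 1)) du + (18*u^2*v - 18*u - 2*v^3 + 6*v) dv.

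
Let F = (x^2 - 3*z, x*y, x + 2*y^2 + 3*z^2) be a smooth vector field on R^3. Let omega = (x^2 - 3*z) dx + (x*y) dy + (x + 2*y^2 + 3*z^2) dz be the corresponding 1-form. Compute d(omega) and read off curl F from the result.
d(omega) = (4*y) dy ∧ dz + (-4) dz ∧ dx + (y) dx ∧ dy; curl F = (4*y, -4, y)

d omega = sum_{i<j} (∂f_j/∂x_i - ∂f_i/∂x_j) dx_i ∧ dx_j. Under the identification (dy ∧ dz, dz ∧ dx, dx ∧ dy) ↔ (e_x, e_y, e_z), the coefficients are exactly the components of curl F. Compute:
  ∂R/∂y - ∂Q/∂z = (4*y) - (0) = 4*y
  ∂P/∂z - ∂R/∂x = (-3) - (1) = -4
  ∂Q/∂x - ∂P/∂y = (y) - (0) = y.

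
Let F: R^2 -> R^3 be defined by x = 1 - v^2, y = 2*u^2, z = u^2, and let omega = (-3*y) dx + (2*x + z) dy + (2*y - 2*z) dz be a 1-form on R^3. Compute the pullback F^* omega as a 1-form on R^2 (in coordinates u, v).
F^* omega = (8*u*(u^2 - v^2 + 1)) du + (12*u^2*v) dv

Using F^*(f dg) = (f ∘ F) d(g ∘ F), substitute each coordinate x_i by F_i(u, v) in f_i, and replace dx_i by d F_i = (∂F_i/∂u) du + (∂F_i/∂v) dv.
  For the x component: f_1(F) = -6*u^2; d F_1 = (0) du + (-2*v) dv
  For the y component: f_2(F) = u^2 - 2*v^2 + 2; d F_2 = (4*u) du + (0) dv
  For the z component: f_3(F) = 2*u^2; d F_3 = (2*u) du + (0) dv
Combining and collecting du, dv coefficients:
  coeff of du: 8*u*(u^2 - v^2 + 1)
  coeff of dv: 12*u^2*v
F^* omega = (8*u*(u^2 - v^2 + 1)) du + (12*u^2*v) dv.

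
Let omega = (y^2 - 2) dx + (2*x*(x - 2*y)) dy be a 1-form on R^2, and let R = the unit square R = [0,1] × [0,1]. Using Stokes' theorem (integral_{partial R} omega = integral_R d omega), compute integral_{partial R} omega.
integral_(partial R) omega = -1

Stokes: integral_partial_R omega = integral_R d omega with d omega = (∂Q/∂x - ∂P/∂y) dx ∧ dy.
  ∂Q/∂x = 4*x - 4*y
  ∂P/∂y = 2*y
  integrand = ∂Q/∂x - ∂P/∂y = 4*x - 6*y.
Integrating over R: integral_0^1 integral_0^1 (4*x - 6*y) dx dy = -1.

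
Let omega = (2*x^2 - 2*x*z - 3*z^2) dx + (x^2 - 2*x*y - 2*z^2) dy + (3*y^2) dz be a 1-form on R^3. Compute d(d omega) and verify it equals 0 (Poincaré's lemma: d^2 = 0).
d(d omega) = 0

Step 1: d omega = sum_{i<j} (∂f_j/∂x_i - ∂f_i/∂x_j) dx_i ∧ dx_j:
  coeff of dx ∧ dy: 2*x - 2*y
  coeff of dx ∧ dz: 2*x + 6*z
  coeff of dy ∧ dz: 6*y + 4*z
Step 2: Apply d again to each 2-form coefficient. The only possible 3-form in R^3 is dx ∧ dy ∧ dz, with coefficient
  ∂(coeff of dy∧dz)/∂x - ∂(coeff of dx∧dz)/∂y + ∂(coeff of dx∧dy)/∂z
  = ∂/∂x (6*y + 4*z) - ∂/∂y (2*x + 6*z) + ∂/∂z (2*x - 2*y).
Each of these terms simplifies to sums of mixed partials that cancel in pairs. The result is 0 (by equality of mixed partials for smooth functions — Schwarz / Clairaut).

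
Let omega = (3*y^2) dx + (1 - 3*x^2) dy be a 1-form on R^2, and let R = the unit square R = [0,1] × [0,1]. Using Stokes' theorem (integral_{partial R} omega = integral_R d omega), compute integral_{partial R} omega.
integral_(partial R) omega = -6

Stokes: integral_partial_R omega = integral_R d omega with d omega = (∂Q/∂x - ∂P/∂y) dx ∧ dy.
  ∂Q/∂x = -6*x
  ∂P/∂y = 6*y
  integrand = ∂Q/∂x - ∂P/∂y = -6*x - 6*y.
Integrating over R: integral_0^1 integral_0^1 (-6*x - 6*y) dx dy = -6.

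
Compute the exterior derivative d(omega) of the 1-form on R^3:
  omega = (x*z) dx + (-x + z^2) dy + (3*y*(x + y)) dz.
d(omega) = (-1) dx ∧ dy + (-x + 3*y) dx ∧ dz + (3*x + 6*y - 2*z) dy ∧ dz

For a 1-form omega = sum_i f_i dx_i, the exterior derivative is
  d(omega) = sum_{i < j} (∂f_j/∂x_i - ∂f_i/∂x_j) dx_i ∧ dx_j.
  coefficient of dx ∧ dy: ∂f_2/∂x - ∂f_1/∂y = ∂(-x + z^2)/∂x - ∂(x*z)/∂y = -1
  coefficient of dx ∧ dz: ∂f_3/∂x - ∂f_1/∂z = ∂(3*y*(x + y))/∂x - ∂(x*z)/∂z = -x + 3*y
  coefficient of dy ∧ dz: ∂f_3/∂y - ∂f_2/∂z = ∂(3*y*(x + y))/∂y - ∂(-x + z^2)/∂z = 3*x + 6*y - 2*z
Assembling: d(omega) = (-1) dx ∧ dy + (-x + 3*y) dx ∧ dz + (3*x + 6*y - 2*z) dy ∧ dz.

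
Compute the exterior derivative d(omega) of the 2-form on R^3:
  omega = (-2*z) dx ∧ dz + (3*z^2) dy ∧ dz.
d(omega) = 0

For a 2-form omega = sum_{i<j} g_{ij} dx_i ∧ dx_j, the exterior derivative is
  d(omega) = sum_{i<j} d(g_{ij}) ∧ dx_i ∧ dx_j = sum_{i<j, k} (∂g_{ij}/∂x_k) dx_k ∧ dx_i ∧ dx_j.
Expand each term, using dx_k ∧ dx_i ∧ dx_j = sgn(permutation) dx_{(a)} ∧ dx_{(b)} ∧ dx_{(c)} with (a < b < c) sorted:

Collecting like 3-forms: d(omega) = 0.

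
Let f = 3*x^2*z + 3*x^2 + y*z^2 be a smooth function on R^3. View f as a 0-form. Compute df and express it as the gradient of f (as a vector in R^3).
df = (6*x*(z + 1)) dx + (z^2) dy + (3*x^2 + 2*y*z) dz; grad f = (6*x*(z + 1), z^2, 3*x^2 + 2*y*z)

For a 0-form f, d f = (∂f/∂x) dx + (∂f/∂y) dy + (∂f/∂z) dz. The components of the vector representation are exactly the entries of grad f in Cartesian coordinates:
  ∂f/∂x = 6*x*(z + 1)
  ∂f/∂y = z^2
  ∂f/∂z = 3*x^2 + 2*y*z.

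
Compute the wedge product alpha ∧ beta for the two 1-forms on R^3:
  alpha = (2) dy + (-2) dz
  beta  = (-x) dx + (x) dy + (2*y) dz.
alpha ∧ beta = (2*x) dx ∧ dy + (2*x + 4*y) dy ∧ dz + (-2*x) dx ∧ dz

Distribute the wedge, using dx_i ∧ dx_j = -dx_j ∧ dx_i and dx_i ∧ dx_i = 0. For each pair (i, j) with i < j, the coefficient of dx_i ∧ dx_j in alpha ∧ beta is (alpha_i * beta_j - alpha_j * beta_i). Collecting: alpha ∧ beta = (2*x) dx ∧ dy + (2*x + 4*y) dy ∧ dz + (-2*x) dx ∧ dz.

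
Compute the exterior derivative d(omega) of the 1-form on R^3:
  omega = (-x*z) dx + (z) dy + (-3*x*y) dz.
d(omega) = (x - 3*y) dx ∧ dz + (-3*x - 1) dy ∧ dz

For a 1-form omega = sum_i f_i dx_i, the exterior derivative is
  d(omega) = sum_{i < j} (∂f_j/∂x_i - ∂f_i/∂x_j) dx_i ∧ dx_j.
  coefficient of dx ∧ dz: ∂f_3/∂x - ∂f_1/∂z = ∂(-3*x*y)/∂x - ∂(-x*z)/∂z = x - 3*y
  coefficient of dy ∧ dz: ∂f_3/∂y - ∂f_2/∂z = ∂(-3*x*y)/∂y - ∂(z)/∂z = -3*x - 1
Assembling: d(omega) = (x - 3*y) dx ∧ dz + (-3*x - 1) dy ∧ dz.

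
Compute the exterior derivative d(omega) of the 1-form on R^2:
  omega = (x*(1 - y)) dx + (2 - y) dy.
d(omega) = (x) dx ∧ dy

For a 1-form omega = sum_i f_i dx_i, the exterior derivative is
  d(omega) = sum_{i < j} (∂f_j/∂x_i - ∂f_i/∂x_j) dx_i ∧ dx_j.
  coefficient of dx ∧ dy: ∂f_2/∂x - ∂f_1/∂y = ∂(2 - y)/∂x - ∂(x*(1 - y))/∂y = x
Assembling: d(omega) = (x) dx ∧ dy.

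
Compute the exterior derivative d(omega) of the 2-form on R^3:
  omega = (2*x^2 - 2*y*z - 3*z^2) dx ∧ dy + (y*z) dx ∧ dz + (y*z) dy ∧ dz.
d(omega) = (-2*y - 7*z) dx ∧ dy ∧ dz

For a 2-form omega = sum_{i<j} g_{ij} dx_i ∧ dx_j, the exterior derivative is
  d(omega) = sum_{i<j} d(g_{ij}) ∧ dx_i ∧ dx_j = sum_{i<j, k} (∂g_{ij}/∂x_k) dx_k ∧ dx_i ∧ dx_j.
Expand each term, using dx_k ∧ dx_i ∧ dx_j = sgn(permutation) dx_{(a)} ∧ dx_{(b)} ∧ dx_{(c)} with (a < b < c) sorted:
  d(2*x^2 - 2*y*z - 3*z^2) includes (∂/∂z)(2*x^2 - 2*y*z - 3*z^2) dz = (-2*y - 6*z) dz, which multiplied by dx ∧ dy gives (-2*y - 6*z) dx ∧ dy ∧ dz
  d(y*z) includes (∂/∂y)(y*z) dy = (z) dy, which multiplied by dx ∧ dz gives (-z) dx ∧ dy ∧ dz
Collecting like 3-forms: d(omega) = (-2*y - 7*z) dx ∧ dy ∧ dz.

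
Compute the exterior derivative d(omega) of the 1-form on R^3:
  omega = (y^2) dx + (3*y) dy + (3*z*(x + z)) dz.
d(omega) = (-2*y) dx ∧ dy + (3*z) dx ∧ dz

For a 1-form omega = sum_i f_i dx_i, the exterior derivative is
  d(omega) = sum_{i < j} (∂f_j/∂x_i - ∂f_i/∂x_j) dx_i ∧ dx_j.
  coefficient of dx ∧ dy: ∂f_2/∂x - ∂f_1/∂y = ∂(3*y)/∂x - ∂(y^2)/∂y = -2*y
  coefficient of dx ∧ dz: ∂f_3/∂x - ∂f_1/∂z = ∂(3*z*(x + z))/∂x - ∂(y^2)/∂z = 3*z
Assembling: d(omega) = (-2*y) dx ∧ dy + (3*z) dx ∧ dz.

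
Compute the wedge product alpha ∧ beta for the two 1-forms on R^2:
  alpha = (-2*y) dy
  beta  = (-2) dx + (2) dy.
alpha ∧ beta = (-4*y) dx ∧ dy

Distribute the wedge, using dx_i ∧ dx_j = -dx_j ∧ dx_i and dx_i ∧ dx_i = 0. For each pair (i, j) with i < j, the coefficient of dx_i ∧ dx_j in alpha ∧ beta is (alpha_i * beta_j - alpha_j * beta_i). Collecting: alpha ∧ beta = (-4*y) dx ∧ dy.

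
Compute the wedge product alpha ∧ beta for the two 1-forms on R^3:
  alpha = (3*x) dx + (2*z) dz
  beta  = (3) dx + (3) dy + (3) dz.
alpha ∧ beta = (9*x) dx ∧ dy + (9*x - 6*z) dx ∧ dz + (-6*z) dy ∧ dz

Distribute the wedge, using dx_i ∧ dx_j = -dx_j ∧ dx_i and dx_i ∧ dx_i = 0. For each pair (i, j) with i < j, the coefficient of dx_i ∧ dx_j in alpha ∧ beta is (alpha_i * beta_j - alpha_j * beta_i). Collecting: alpha ∧ beta = (9*x) dx ∧ dy + (9*x - 6*z) dx ∧ dz + (-6*z) dy ∧ dz.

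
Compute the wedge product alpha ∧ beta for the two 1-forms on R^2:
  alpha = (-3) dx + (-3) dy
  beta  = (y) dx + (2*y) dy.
alpha ∧ beta = (-3*y) dx ∧ dy

Distribute the wedge, using dx_i ∧ dx_j = -dx_j ∧ dx_i and dx_i ∧ dx_i = 0. For each pair (i, j) with i < j, the coefficient of dx_i ∧ dx_j in alpha ∧ beta is (alpha_i * beta_j - alpha_j * beta_i). Collecting: alpha ∧ beta = (-3*y) dx ∧ dy.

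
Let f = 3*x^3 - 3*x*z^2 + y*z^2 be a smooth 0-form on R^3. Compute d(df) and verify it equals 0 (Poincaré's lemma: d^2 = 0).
d(df) = 0

Step 1: df = sum_i (∂f/∂x_i) dx_i = (9*x^2 - 3*z^2) dx + (z^2) dy + (2*z*(-3*x + y)) dz.
Step 2: Apply d again. Using the 1-form formula, the coefficient of dx ∧ dy in d(df) is ∂^2 f/∂x ∂y - ∂^2 f/∂y ∂x = (0) - (0) = 0 (equality of mixed partials for smooth f).
Similarly for dx ∧ dz and dy ∧ dz — all coefficients vanish. So d(df) = 0.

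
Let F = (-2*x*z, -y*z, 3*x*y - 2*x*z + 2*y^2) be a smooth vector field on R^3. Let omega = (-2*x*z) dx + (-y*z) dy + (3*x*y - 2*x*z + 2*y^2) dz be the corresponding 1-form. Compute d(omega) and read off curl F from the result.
d(omega) = (3*x + 5*y) dy ∧ dz + (-2*x - 3*y + 2*z) dz ∧ dx + (0) dx ∧ dy; curl F = (3*x + 5*y, -2*x - 3*y + 2*z, 0)

d omega = sum_{i<j} (∂f_j/∂x_i - ∂f_i/∂x_j) dx_i ∧ dx_j. Under the identification (dy ∧ dz, dz ∧ dx, dx ∧ dy) ↔ (e_x, e_y, e_z), the coefficients are exactly the components of curl F. Compute:
  ∂R/∂y - ∂Q/∂z = (3*x + 4*y) - (-y) = 3*x + 5*y
  ∂P/∂z - ∂R/∂x = (-2*x) - (3*y - 2*z) = -2*x - 3*y + 2*z
  ∂Q/∂x - ∂P/∂y = (0) - (0) = 0.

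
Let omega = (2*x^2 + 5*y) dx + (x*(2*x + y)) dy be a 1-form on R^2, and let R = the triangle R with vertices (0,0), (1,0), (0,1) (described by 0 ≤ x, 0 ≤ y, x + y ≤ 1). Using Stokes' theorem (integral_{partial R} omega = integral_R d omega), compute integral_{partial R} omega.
integral_(partial R) omega = -5/3

Stokes: integral_partial_R omega = integral_R d omega with d omega = (∂Q/∂x - ∂P/∂y) dx ∧ dy.
  ∂Q/∂x = 4*x + y
  ∂P/∂y = 5
  integrand = ∂Q/∂x - ∂P/∂y = 4*x + y - 5.
Integrating over R: integral_0^1 integral_0^{1-x} (4*x + y - 5) dy dx = -5/3.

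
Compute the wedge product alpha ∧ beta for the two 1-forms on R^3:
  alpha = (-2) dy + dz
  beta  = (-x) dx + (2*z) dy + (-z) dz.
alpha ∧ beta = (-2*x) dx ∧ dy + (x) dx ∧ dz

Distribute the wedge, using dx_i ∧ dx_j = -dx_j ∧ dx_i and dx_i ∧ dx_i = 0. For each pair (i, j) with i < j, the coefficient of dx_i ∧ dx_j in alpha ∧ beta is (alpha_i * beta_j - alpha_j * beta_i). Collecting: alpha ∧ beta = (-2*x) dx ∧ dy + (x) dx ∧ dz.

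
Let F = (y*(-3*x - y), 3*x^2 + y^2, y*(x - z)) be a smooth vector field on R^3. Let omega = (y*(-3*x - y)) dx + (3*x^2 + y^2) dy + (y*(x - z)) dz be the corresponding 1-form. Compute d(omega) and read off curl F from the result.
d(omega) = (x - z) dy ∧ dz + (-y) dz ∧ dx + (9*x + 2*y) dx ∧ dy; curl F = (x - z, -y, 9*x + 2*y)

d omega = sum_{i<j} (∂f_j/∂x_i - ∂f_i/∂x_j) dx_i ∧ dx_j. Under the identification (dy ∧ dz, dz ∧ dx, dx ∧ dy) ↔ (e_x, e_y, e_z), the coefficients are exactly the components of curl F. Compute:
  ∂R/∂y - ∂Q/∂z = (x - z) - (0) = x - z
  ∂P/∂z - ∂R/∂x = (0) - (y) = -y
  ∂Q/∂x - ∂P/∂y = (6*x) - (-3*x - 2*y) = 9*x + 2*y.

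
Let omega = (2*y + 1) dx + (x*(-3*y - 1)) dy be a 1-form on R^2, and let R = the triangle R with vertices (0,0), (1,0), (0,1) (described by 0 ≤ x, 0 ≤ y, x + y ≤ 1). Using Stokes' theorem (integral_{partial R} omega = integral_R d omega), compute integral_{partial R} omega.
integral_(partial R) omega = -2

Stokes: integral_partial_R omega = integral_R d omega with d omega = (∂Q/∂x - ∂P/∂y) dx ∧ dy.
  ∂Q/∂x = -3*y - 1
  ∂P/∂y = 2
  integrand = ∂Q/∂x - ∂P/∂y = -3*y - 3.
Integrating over R: integral_0^1 integral_0^{1-x} (-3*y - 3) dy dx = -2.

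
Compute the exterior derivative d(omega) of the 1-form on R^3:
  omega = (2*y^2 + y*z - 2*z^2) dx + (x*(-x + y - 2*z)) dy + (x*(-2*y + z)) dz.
d(omega) = (-2*x - 3*y - 3*z) dx ∧ dy + (-3*y + 5*z) dx ∧ dz

For a 1-form omega = sum_i f_i dx_i, the exterior derivative is
  d(omega) = sum_{i < j} (∂f_j/∂x_i - ∂f_i/∂x_j) dx_i ∧ dx_j.
  coefficient of dx ∧ dy: ∂f_2/∂x - ∂f_1/∂y = ∂(x*(-x + y - 2*z))/∂x - ∂(2*y^2 + y*z - 2*z^2)/∂y = -2*x - 3*y - 3*z
  coefficient of dx ∧ dz: ∂f_3/∂x - ∂f_1/∂z = ∂(x*(-2*y + z))/∂x - ∂(2*y^2 + y*z - 2*z^2)/∂z = -3*y + 5*z
Assembling: d(omega) = (-2*x - 3*y - 3*z) dx ∧ dy + (-3*y + 5*z) dx ∧ dz.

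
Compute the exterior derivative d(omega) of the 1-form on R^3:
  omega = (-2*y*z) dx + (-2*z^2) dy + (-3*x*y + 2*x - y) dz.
d(omega) = (2*z) dx ∧ dy + (2 - y) dx ∧ dz + (-3*x + 4*z - 1) dy ∧ dz

For a 1-form omega = sum_i f_i dx_i, the exterior derivative is
  d(omega) = sum_{i < j} (∂f_j/∂x_i - ∂f_i/∂x_j) dx_i ∧ dx_j.
  coefficient of dx ∧ dy: ∂f_2/∂x - ∂f_1/∂y = ∂(-2*z^2)/∂x - ∂(-2*y*z)/∂y = 2*z
  coefficient of dx ∧ dz: ∂f_3/∂x - ∂f_1/∂z = ∂(-3*x*y + 2*x - y)/∂x - ∂(-2*y*z)/∂z = 2 - y
  coefficient of dy ∧ dz: ∂f_3/∂y - ∂f_2/∂z = ∂(-3*x*y + 2*x - y)/∂y - ∂(-2*z^2)/∂z = -3*x + 4*z - 1
Assembling: d(omega) = (2*z) dx ∧ dy + (2 - y) dx ∧ dz + (-3*x + 4*z - 1) dy ∧ dz.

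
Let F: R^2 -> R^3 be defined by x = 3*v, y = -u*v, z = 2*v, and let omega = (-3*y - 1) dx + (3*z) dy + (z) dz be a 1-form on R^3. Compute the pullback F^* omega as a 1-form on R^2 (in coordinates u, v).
F^* omega = (-6*v^2) du + (3*u*v + 4*v - 3) dv

Using F^*(f dg) = (f ∘ F) d(g ∘ F), substitute each coordinate x_i by F_i(u, v) in f_i, and replace dx_i by d F_i = (∂F_i/∂u) du + (∂F_i/∂v) dv.
  For the x component: f_1(F) = 3*u*v - 1; d F_1 = (0) du + (3) dv
  For the y component: f_2(F) = 6*v; d F_2 = (-v) du + (-u) dv
  For the z component: f_3(F) = 2*v; d F_3 = (0) du + (2) dv
Combining and collecting du, dv coefficients:
  coeff of du: -6*v^2
  coeff of dv: 3*u*v + 4*v - 3
F^* omega = (-6*v^2) du + (3*u*v + 4*v - 3) dv.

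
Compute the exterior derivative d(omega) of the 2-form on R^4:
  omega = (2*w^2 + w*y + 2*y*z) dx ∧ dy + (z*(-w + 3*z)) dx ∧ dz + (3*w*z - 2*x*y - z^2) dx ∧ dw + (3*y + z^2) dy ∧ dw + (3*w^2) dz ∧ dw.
d(omega) = (2*y) dx ∧ dy ∧ dz + (4*w + 2*x + y) dx ∧ dy ∧ dw + (-3*w + z) dx ∧ dz ∧ dw + (-2*z) dy ∧ dz ∧ dw

For a 2-form omega = sum_{i<j} g_{ij} dx_i ∧ dx_j, the exterior derivative is
  d(omega) = sum_{i<j} d(g_{ij}) ∧ dx_i ∧ dx_j = sum_{i<j, k} (∂g_{ij}/∂x_k) dx_k ∧ dx_i ∧ dx_j.
Expand each term, using dx_k ∧ dx_i ∧ dx_j = sgn(permutation) dx_{(a)} ∧ dx_{(b)} ∧ dx_{(c)} with (a < b < c) sorted:
  d(2*w^2 + w*y + 2*y*z) includes (∂/∂z)(2*w^2 + w*y + 2*y*z) dz = (2*y) dz, which multiplied by dx ∧ dy gives (2*y) dx ∧ dy ∧ dz
  d(2*w^2 + w*y + 2*y*z) includes (∂/∂w)(2*w^2 + w*y + 2*y*z) dw = (4*w + y) dw, which multiplied by dx ∧ dy gives (4*w + y) dx ∧ dy ∧ dw
  d(z*(-w + 3*z)) includes (∂/∂w)(z*(-w + 3*z)) dw = (-z) dw, which multiplied by dx ∧ dz gives (-z) dx ∧ dz ∧ dw
  d(3*w*z - 2*x*y - z^2) includes (∂/∂y)(3*w*z - 2*x*y - z^2) dy = (-2*x) dy, which multiplied by dx ∧ dw gives (2*x) dx ∧ dy ∧ dw
  d(3*w*z - 2*x*y - z^2) includes (∂/∂z)(3*w*z - 2*x*y - z^2) dz = (3*w - 2*z) dz, which multiplied by dx ∧ dw gives (-3*w + 2*z) dx ∧ dz ∧ dw
  d(3*y + z^2) includes (∂/∂z)(3*y + z^2) dz = (2*z) dz, which multiplied by dy ∧ dw gives (-2*z) dy ∧ dz ∧ dw
Collecting like 3-forms: d(omega) = (2*y) dx ∧ dy ∧ dz + (4*w + 2*x + y) dx ∧ dy ∧ dw + (-3*w + z) dx ∧ dz ∧ dw + (-2*z) dy ∧ dz ∧ dw.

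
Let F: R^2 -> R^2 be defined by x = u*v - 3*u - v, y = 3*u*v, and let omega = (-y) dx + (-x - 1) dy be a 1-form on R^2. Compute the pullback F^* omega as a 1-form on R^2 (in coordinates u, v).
F^* omega = (3*v*(-2*u*v + 6*u + v - 1)) du + (3*u*(-2*u*v + 3*u + 2*v - 1)) dv

Using F^*(f dg) = (f ∘ F) d(g ∘ F), substitute each coordinate x_i by F_i(u, v) in f_i, and replace dx_i by d F_i = (∂F_i/∂u) du + (∂F_i/∂v) dv.
  For the x component: f_1(F) = -3*u*v; d F_1 = (v - 3) du + (u - 1) dv
  For the y component: f_2(F) = -u*v + 3*u + v - 1; d F_2 = (3*v) du + (3*u) dv
Combining and collecting du, dv coefficients:
  coeff of du: 3*v*(-2*u*v + 6*u + v - 1)
  coeff of dv: 3*u*(-2*u*v + 3*u + 2*v - 1)
F^* omega = (3*v*(-2*u*v + 6*u + v - 1)) du + (3*u*(-2*u*v + 3*u + 2*v - 1)) dv.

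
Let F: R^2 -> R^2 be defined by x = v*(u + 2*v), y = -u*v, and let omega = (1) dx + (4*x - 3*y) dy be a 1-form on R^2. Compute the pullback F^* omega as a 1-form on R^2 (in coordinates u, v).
F^* omega = (v*(-7*u*v - 8*v^2 + 1)) du + (-7*u^2*v - 8*u*v^2 + u + 4*v) dv

Using F^*(f dg) = (f ∘ F) d(g ∘ F), substitute each coordinate x_i by F_i(u, v) in f_i, and replace dx_i by d F_i = (∂F_i/∂u) du + (∂F_i/∂v) dv.
  For the x component: f_1(F) = 1; d F_1 = (v) du + (u + 4*v) dv
  For the y component: f_2(F) = v*(7*u + 8*v); d F_2 = (-v) du + (-u) dv
Combining and collecting du, dv coefficients:
  coeff of du: v*(-7*u*v - 8*v^2 + 1)
  coeff of dv: -7*u^2*v - 8*u*v^2 + u + 4*v
F^* omega = (v*(-7*u*v - 8*v^2 + 1)) du + (-7*u^2*v - 8*u*v^2 + u + 4*v) dv.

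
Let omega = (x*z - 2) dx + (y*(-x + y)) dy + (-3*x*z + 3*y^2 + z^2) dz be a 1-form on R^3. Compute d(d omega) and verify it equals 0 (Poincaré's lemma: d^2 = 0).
d(d omega) = 0

Step 1: d omega = sum_{i<j} (∂f_j/∂x_i - ∂f_i/∂x_j) dx_i ∧ dx_j:
  coeff of dx ∧ dy: -y
  coeff of dx ∧ dz: -x - 3*z
  coeff of dy ∧ dz: 6*y
Step 2: Apply d again to each 2-form coefficient. The only possible 3-form in R^3 is dx ∧ dy ∧ dz, with coefficient
  ∂(coeff of dy∧dz)/∂x - ∂(coeff of dx∧dz)/∂y + ∂(coeff of dx∧dy)/∂z
  = ∂/∂x (6*y) - ∂/∂y (-x - 3*z) + ∂/∂z (-y).
Each of these terms simplifies to sums of mixed partials that cancel in pairs. The result is 0 (by equality of mixed partials for smooth functions — Schwarz / Clairaut).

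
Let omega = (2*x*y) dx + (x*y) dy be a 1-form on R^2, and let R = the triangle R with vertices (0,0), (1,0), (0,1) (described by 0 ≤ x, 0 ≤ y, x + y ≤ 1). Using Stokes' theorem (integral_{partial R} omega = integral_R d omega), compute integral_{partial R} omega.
integral_(partial R) omega = -1/6

Stokes: integral_partial_R omega = integral_R d omega with d omega = (∂Q/∂x - ∂P/∂y) dx ∧ dy.
  ∂Q/∂x = y
  ∂P/∂y = 2*x
  integrand = ∂Q/∂x - ∂P/∂y = -2*x + y.
Integrating over R: integral_0^1 integral_0^{1-x} (-2*x + y) dy dx = -1/6.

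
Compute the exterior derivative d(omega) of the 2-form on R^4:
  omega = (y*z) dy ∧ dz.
d(omega) = 0

For a 2-form omega = sum_{i<j} g_{ij} dx_i ∧ dx_j, the exterior derivative is
  d(omega) = sum_{i<j} d(g_{ij}) ∧ dx_i ∧ dx_j = sum_{i<j, k} (∂g_{ij}/∂x_k) dx_k ∧ dx_i ∧ dx_j.
Expand each term, using dx_k ∧ dx_i ∧ dx_j = sgn(permutation) dx_{(a)} ∧ dx_{(b)} ∧ dx_{(c)} with (a < b < c) sorted:

Collecting like 3-forms: d(omega) = 0.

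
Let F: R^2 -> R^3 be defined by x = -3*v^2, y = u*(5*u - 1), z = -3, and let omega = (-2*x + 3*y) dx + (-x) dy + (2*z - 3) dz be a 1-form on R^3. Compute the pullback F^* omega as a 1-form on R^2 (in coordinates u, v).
F^* omega = (v^2*(30*u - 3)) du + (18*v*(-5*u^2 + u - 2*v^2)) dv

Using F^*(f dg) = (f ∘ F) d(g ∘ F), substitute each coordinate x_i by F_i(u, v) in f_i, and replace dx_i by d F_i = (∂F_i/∂u) du + (∂F_i/∂v) dv.
  For the x component: f_1(F) = 15*u^2 - 3*u + 6*v^2; d F_1 = (0) du + (-6*v) dv
  For the y component: f_2(F) = 3*v^2; d F_2 = (10*u - 1) du + (0) dv
  For the z component: f_3(F) = -9; d F_3 = (0) du + (0) dv
Combining and collecting du, dv coefficients:
  coeff of du: v^2*(30*u - 3)
  coeff of dv: 18*v*(-5*u^2 + u - 2*v^2)
F^* omega = (v^2*(30*u - 3)) du + (18*v*(-5*u^2 + u - 2*v^2)) dv.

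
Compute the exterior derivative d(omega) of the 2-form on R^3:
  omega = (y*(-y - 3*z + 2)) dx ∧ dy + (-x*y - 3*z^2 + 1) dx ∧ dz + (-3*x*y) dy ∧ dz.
d(omega) = (x - 6*y) dx ∧ dy ∧ dz

For a 2-form omega = sum_{i<j} g_{ij} dx_i ∧ dx_j, the exterior derivative is
  d(omega) = sum_{i<j} d(g_{ij}) ∧ dx_i ∧ dx_j = sum_{i<j, k} (∂g_{ij}/∂x_k) dx_k ∧ dx_i ∧ dx_j.
Expand each term, using dx_k ∧ dx_i ∧ dx_j = sgn(permutation) dx_{(a)} ∧ dx_{(b)} ∧ dx_{(c)} with (a < b < c) sorted:
  d(y*(-y - 3*z + 2)) includes (∂/∂z)(y*(-y - 3*z + 2)) dz = (-3*y) dz, which multiplied by dx ∧ dy gives (-3*y) dx ∧ dy ∧ dz
  d(-x*y - 3*z^2 + 1) includes (∂/∂y)(-x*y - 3*z^2 + 1) dy = (-x) dy, which multiplied by dx ∧ dz gives (x) dx ∧ dy ∧ dz
  d(-3*x*y) includes (∂/∂x)(-3*x*y) dx = (-3*y) dx, which multiplied by dy ∧ dz gives (-3*y) dx ∧ dy ∧ dz
Collecting like 3-forms: d(omega) = (x - 6*y) dx ∧ dy ∧ dz.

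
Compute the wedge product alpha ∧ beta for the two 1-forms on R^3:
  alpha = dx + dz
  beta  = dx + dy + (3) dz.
alpha ∧ beta = (1) dx ∧ dy + (2) dx ∧ dz + (-1) dy ∧ dz

Distribute the wedge, using dx_i ∧ dx_j = -dx_j ∧ dx_i and dx_i ∧ dx_i = 0. For each pair (i, j) with i < j, the coefficient of dx_i ∧ dx_j in alpha ∧ beta is (alpha_i * beta_j - alpha_j * beta_i). Collecting: alpha ∧ beta = (1) dx ∧ dy + (2) dx ∧ dz + (-1) dy ∧ dz.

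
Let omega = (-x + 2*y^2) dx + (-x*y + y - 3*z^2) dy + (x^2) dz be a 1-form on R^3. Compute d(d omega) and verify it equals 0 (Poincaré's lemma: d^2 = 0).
d(d omega) = 0

Step 1: d omega = sum_{i<j} (∂f_j/∂x_i - ∂f_i/∂x_j) dx_i ∧ dx_j:
  coeff of dx ∧ dy: -5*y
  coeff of dx ∧ dz: 2*x
  coeff of dy ∧ dz: 6*z
Step 2: Apply d again to each 2-form coefficient. The only possible 3-form in R^3 is dx ∧ dy ∧ dz, with coefficient
  ∂(coeff of dy∧dz)/∂x - ∂(coeff of dx∧dz)/∂y + ∂(coeff of dx∧dy)/∂z
  = ∂/∂x (6*z) - ∂/∂y (2*x) + ∂/∂z (-5*y).
Each of these terms simplifies to sums of mixed partials that cancel in pairs. The result is 0 (by equality of mixed partials for smooth functions — Schwarz / Clairaut).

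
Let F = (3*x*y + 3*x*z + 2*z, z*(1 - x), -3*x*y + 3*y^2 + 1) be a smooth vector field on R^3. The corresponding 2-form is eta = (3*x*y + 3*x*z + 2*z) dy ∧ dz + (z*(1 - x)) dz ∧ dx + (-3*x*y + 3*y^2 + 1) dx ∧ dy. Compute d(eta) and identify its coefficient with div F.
d(eta) = (3*y + 3*z) dx ∧ dy ∧ dz; div F = 3*y + 3*z

For a 2-form in R^3 of the form above, applying d gives a 3-form with coefficient ∂P/∂x + ∂Q/∂y + ∂R/∂z:
  ∂P/∂x = 3*y + 3*z
  ∂Q/∂y = 0
  ∂R/∂z = 0
Sum = 3*y + 3*z, which is exactly div F.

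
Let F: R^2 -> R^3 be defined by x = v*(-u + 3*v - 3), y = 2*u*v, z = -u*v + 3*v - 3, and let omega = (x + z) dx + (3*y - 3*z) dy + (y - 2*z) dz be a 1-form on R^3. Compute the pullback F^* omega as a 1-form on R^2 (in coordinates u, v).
F^* omega = (v*(16*u*v - 3*v^2 - 12*v + 15)) du + (16*u^2*v - 15*u*v^2 + 6*u*v + 15*u + 18*v^3 - 9*v^2 - 36*v + 27) dv

Using F^*(f dg) = (f ∘ F) d(g ∘ F), substitute each coordinate x_i by F_i(u, v) in f_i, and replace dx_i by d F_i = (∂F_i/∂u) du + (∂F_i/∂v) dv.
  For the x component: f_1(F) = -2*u*v + 3*v^2 - 3; d F_1 = (-v) du + (-u + 6*v - 3) dv
  For the y component: f_2(F) = 9*u*v - 9*v + 9; d F_2 = (2*v) du + (2*u) dv
  For the z component: f_3(F) = 4*u*v - 6*v + 6; d F_3 = (-v) du + (3 - u) dv
Combining and collecting du, dv coefficients:
  coeff of du: v*(16*u*v - 3*v^2 - 12*v + 15)
  coeff of dv: 16*u^2*v - 15*u*v^2 + 6*u*v + 15*u + 18*v^3 - 9*v^2 - 36*v + 27
F^* omega = (v*(16*u*v - 3*v^2 - 12*v + 15)) du + (16*u^2*v - 15*u*v^2 + 6*u*v + 15*u + 18*v^3 - 9*v^2 - 36*v + 27) dv.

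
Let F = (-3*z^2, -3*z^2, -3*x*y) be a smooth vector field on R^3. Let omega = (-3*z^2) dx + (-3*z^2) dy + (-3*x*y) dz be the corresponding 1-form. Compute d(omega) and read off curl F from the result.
d(omega) = (-3*x + 6*z) dy ∧ dz + (3*y - 6*z) dz ∧ dx + (0) dx ∧ dy; curl F = (-3*x + 6*z, 3*y - 6*z, 0)

d omega = sum_{i<j} (∂f_j/∂x_i - ∂f_i/∂x_j) dx_i ∧ dx_j. Under the identification (dy ∧ dz, dz ∧ dx, dx ∧ dy) ↔ (e_x, e_y, e_z), the coefficients are exactly the components of curl F. Compute:
  ∂R/∂y - ∂Q/∂z = (-3*x) - (-6*z) = -3*x + 6*z
  ∂P/∂z - ∂R/∂x = (-6*z) - (-3*y) = 3*y - 6*z
  ∂Q/∂x - ∂P/∂y = (0) - (0) = 0.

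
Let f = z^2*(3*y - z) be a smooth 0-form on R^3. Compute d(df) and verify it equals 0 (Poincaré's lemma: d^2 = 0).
d(df) = 0

Step 1: df = sum_i (∂f/∂x_i) dx_i = (0) dx + (3*z^2) dy + (3*z*(2*y - z)) dz.
Step 2: Apply d again. Using the 1-form formula, the coefficient of dx ∧ dy in d(df) is ∂^2 f/∂x ∂y - ∂^2 f/∂y ∂x = (0) - (0) = 0 (equality of mixed partials for smooth f).
Similarly for dx ∧ dz and dy ∧ dz — all coefficients vanish. So d(df) = 0.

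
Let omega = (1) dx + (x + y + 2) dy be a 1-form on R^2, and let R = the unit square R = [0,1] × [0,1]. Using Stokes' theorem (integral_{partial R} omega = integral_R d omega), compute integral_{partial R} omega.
integral_(partial R) omega = 1

Stokes: integral_partial_R omega = integral_R d omega with d omega = (∂Q/∂x - ∂P/∂y) dx ∧ dy.
  ∂Q/∂x = 1
  ∂P/∂y = 0
  integrand = ∂Q/∂x - ∂P/∂y = 1.
Integrating over R: integral_0^1 integral_0^1 (1) dx dy = 1.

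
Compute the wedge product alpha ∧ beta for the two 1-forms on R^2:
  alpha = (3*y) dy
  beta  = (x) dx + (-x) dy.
alpha ∧ beta = (-3*x*y) dx ∧ dy

Distribute the wedge, using dx_i ∧ dx_j = -dx_j ∧ dx_i and dx_i ∧ dx_i = 0. For each pair (i, j) with i < j, the coefficient of dx_i ∧ dx_j in alpha ∧ beta is (alpha_i * beta_j - alpha_j * beta_i). Collecting: alpha ∧ beta = (-3*x*y) dx ∧ dy.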